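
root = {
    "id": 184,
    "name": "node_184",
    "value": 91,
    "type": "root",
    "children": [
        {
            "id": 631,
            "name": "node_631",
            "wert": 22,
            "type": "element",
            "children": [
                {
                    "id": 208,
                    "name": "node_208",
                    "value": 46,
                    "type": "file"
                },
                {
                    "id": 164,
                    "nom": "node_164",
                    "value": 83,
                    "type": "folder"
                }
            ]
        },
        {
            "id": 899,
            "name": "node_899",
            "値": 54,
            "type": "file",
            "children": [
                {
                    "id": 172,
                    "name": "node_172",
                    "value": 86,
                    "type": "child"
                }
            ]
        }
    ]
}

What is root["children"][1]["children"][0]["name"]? "node_172"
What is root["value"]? 91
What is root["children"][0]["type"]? "element"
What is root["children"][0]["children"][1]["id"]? 164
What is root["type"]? "root"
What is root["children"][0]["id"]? 631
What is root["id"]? 184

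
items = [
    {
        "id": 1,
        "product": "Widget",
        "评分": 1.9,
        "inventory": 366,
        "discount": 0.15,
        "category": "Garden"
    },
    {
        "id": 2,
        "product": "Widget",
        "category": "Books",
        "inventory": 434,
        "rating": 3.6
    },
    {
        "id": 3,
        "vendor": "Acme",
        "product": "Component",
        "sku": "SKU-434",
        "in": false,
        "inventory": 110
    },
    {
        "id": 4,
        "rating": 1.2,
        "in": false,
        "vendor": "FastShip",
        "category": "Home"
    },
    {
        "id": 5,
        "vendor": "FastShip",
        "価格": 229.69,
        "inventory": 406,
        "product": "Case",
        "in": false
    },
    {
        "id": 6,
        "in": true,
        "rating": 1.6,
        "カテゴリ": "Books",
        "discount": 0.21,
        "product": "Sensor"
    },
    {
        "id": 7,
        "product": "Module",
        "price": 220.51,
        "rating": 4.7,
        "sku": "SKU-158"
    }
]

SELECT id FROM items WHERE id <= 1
[1]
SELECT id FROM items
[1, 2, 3, 4, 5, 6, 7]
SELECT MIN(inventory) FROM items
110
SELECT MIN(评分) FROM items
1.9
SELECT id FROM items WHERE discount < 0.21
[1]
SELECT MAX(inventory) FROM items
434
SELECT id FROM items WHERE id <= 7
[1, 2, 3, 4, 5, 6, 7]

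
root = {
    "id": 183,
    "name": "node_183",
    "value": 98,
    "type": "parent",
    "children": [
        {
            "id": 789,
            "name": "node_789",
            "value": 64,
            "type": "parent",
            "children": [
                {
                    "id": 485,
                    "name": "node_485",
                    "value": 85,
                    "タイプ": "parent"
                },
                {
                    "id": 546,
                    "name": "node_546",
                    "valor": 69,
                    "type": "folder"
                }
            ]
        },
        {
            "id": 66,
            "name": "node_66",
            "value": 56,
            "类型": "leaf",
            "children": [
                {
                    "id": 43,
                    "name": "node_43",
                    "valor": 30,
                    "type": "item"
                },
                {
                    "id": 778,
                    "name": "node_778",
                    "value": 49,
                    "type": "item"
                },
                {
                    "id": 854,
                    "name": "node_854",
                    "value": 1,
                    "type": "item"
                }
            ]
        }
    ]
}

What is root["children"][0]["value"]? 64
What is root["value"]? 98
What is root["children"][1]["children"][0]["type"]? "item"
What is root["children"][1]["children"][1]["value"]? 49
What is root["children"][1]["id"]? 66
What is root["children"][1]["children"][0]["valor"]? 30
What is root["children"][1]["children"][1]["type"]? "item"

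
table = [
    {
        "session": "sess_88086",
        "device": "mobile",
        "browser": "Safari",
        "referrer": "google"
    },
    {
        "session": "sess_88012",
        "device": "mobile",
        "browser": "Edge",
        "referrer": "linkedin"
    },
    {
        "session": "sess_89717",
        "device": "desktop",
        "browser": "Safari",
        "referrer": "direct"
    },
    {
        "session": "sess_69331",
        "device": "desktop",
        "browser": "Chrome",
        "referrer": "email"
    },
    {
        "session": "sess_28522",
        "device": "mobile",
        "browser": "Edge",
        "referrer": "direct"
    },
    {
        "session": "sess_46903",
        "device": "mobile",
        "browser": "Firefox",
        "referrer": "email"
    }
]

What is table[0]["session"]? "sess_88086"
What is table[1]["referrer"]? "linkedin"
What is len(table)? 6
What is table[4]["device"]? "mobile"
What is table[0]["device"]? "mobile"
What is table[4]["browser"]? "Edge"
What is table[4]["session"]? "sess_28522"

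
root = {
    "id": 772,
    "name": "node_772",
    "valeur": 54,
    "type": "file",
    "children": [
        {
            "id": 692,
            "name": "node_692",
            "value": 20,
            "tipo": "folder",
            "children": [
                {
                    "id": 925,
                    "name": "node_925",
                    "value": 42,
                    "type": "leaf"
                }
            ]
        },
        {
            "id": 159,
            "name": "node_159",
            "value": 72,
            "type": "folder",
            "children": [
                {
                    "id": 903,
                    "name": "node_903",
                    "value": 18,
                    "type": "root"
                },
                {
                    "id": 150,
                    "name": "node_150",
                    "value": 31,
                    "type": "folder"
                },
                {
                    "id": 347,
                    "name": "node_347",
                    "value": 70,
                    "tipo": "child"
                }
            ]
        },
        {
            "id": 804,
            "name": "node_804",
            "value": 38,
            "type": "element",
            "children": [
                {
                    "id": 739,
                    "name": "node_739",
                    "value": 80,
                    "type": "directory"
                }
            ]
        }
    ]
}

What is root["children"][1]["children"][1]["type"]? "folder"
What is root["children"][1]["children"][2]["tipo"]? "child"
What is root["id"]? 772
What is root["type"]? "file"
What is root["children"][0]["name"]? "node_692"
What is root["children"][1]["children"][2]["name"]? "node_347"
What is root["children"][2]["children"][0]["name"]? "node_739"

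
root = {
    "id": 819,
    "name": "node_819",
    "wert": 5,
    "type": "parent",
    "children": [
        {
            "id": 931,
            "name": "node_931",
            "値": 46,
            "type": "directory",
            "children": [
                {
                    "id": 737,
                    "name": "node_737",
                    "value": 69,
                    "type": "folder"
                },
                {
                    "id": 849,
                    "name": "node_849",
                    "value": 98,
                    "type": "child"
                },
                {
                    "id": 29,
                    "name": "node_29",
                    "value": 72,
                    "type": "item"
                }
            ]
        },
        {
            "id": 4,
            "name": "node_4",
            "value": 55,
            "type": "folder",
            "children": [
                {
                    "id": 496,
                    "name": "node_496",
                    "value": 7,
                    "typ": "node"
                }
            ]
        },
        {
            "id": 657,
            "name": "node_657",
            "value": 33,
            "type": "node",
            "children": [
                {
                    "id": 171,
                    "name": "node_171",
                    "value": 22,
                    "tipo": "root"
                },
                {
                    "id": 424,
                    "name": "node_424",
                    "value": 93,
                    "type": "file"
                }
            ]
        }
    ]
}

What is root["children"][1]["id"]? 4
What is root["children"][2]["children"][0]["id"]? 171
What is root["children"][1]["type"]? "folder"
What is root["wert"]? 5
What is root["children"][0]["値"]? 46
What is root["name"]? "node_819"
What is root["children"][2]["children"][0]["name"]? "node_171"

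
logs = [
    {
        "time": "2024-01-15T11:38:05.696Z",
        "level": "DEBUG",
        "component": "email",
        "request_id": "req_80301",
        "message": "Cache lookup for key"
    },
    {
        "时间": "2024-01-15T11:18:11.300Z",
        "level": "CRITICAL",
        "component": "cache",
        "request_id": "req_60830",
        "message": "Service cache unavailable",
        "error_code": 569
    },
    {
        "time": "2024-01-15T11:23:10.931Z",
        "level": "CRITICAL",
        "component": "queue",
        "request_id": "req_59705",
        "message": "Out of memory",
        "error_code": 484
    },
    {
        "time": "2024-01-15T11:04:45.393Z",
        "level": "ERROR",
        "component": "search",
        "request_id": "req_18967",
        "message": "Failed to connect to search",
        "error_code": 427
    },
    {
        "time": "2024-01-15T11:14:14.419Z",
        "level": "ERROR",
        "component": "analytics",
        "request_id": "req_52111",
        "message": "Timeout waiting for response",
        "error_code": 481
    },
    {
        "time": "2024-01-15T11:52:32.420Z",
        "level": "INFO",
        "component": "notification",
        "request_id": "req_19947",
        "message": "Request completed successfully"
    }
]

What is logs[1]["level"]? "CRITICAL"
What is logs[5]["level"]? "INFO"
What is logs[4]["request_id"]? "req_52111"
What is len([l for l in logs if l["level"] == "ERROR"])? 2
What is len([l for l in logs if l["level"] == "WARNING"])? 0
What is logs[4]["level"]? "ERROR"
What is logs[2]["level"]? "CRITICAL"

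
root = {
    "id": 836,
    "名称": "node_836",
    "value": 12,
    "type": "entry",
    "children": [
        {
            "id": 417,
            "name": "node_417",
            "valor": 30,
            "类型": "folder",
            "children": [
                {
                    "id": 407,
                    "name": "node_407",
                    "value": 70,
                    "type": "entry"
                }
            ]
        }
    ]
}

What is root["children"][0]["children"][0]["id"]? 407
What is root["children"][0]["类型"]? "folder"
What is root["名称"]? "node_836"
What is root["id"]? 836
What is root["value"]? 12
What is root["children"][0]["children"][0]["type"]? "entry"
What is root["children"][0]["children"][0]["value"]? 70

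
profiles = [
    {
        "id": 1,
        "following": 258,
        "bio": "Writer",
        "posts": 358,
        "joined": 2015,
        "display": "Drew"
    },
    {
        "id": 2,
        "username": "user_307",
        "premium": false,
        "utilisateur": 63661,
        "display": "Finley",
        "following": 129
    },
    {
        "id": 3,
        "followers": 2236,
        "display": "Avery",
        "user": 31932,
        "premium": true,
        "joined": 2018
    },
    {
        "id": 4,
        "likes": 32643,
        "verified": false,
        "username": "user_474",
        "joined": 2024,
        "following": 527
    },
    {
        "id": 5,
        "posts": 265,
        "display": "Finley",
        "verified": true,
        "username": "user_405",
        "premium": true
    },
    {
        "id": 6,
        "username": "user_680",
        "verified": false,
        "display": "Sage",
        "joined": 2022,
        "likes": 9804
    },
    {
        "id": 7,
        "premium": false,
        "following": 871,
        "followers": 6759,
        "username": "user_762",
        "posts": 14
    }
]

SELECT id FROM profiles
[1, 2, 3, 4, 5, 6, 7]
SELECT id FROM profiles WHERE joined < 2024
[1, 3, 6]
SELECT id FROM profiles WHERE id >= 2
[2, 3, 4, 5, 6, 7]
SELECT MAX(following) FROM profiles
871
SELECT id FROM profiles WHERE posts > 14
[1, 5]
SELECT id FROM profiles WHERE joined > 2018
[4, 6]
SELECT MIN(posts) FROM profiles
14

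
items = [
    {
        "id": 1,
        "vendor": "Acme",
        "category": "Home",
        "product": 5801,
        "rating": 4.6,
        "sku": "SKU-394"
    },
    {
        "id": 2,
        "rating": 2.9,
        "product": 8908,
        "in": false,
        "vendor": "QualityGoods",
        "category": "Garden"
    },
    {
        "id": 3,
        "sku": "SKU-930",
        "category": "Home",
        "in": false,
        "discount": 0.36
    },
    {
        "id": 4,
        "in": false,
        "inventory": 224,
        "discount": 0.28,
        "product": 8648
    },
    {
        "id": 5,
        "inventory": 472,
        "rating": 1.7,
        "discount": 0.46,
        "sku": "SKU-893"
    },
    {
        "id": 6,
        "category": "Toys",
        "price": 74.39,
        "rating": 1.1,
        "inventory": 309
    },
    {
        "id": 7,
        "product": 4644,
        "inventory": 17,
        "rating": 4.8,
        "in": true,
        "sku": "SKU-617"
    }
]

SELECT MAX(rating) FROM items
4.8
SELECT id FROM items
[1, 2, 3, 4, 5, 6, 7]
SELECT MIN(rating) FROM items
1.1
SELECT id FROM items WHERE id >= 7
[7]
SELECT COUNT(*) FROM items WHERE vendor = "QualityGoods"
1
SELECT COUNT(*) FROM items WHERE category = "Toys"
1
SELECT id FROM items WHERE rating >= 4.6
[1, 7]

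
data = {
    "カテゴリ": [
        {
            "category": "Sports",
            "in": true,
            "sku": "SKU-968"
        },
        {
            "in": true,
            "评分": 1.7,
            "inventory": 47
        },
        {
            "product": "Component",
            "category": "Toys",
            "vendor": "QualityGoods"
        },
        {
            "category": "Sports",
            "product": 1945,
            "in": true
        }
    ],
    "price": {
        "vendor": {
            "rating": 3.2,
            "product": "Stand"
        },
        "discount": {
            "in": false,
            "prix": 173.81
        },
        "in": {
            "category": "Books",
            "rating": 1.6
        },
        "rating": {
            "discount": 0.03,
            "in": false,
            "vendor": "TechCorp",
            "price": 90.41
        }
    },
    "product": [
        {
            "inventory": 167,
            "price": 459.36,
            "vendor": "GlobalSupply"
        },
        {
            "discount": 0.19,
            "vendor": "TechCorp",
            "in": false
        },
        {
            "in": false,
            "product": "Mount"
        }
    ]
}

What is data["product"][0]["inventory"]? 167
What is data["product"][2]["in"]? False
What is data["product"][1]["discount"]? 0.19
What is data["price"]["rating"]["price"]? 90.41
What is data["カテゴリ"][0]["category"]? "Sports"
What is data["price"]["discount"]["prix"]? 173.81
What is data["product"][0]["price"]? 459.36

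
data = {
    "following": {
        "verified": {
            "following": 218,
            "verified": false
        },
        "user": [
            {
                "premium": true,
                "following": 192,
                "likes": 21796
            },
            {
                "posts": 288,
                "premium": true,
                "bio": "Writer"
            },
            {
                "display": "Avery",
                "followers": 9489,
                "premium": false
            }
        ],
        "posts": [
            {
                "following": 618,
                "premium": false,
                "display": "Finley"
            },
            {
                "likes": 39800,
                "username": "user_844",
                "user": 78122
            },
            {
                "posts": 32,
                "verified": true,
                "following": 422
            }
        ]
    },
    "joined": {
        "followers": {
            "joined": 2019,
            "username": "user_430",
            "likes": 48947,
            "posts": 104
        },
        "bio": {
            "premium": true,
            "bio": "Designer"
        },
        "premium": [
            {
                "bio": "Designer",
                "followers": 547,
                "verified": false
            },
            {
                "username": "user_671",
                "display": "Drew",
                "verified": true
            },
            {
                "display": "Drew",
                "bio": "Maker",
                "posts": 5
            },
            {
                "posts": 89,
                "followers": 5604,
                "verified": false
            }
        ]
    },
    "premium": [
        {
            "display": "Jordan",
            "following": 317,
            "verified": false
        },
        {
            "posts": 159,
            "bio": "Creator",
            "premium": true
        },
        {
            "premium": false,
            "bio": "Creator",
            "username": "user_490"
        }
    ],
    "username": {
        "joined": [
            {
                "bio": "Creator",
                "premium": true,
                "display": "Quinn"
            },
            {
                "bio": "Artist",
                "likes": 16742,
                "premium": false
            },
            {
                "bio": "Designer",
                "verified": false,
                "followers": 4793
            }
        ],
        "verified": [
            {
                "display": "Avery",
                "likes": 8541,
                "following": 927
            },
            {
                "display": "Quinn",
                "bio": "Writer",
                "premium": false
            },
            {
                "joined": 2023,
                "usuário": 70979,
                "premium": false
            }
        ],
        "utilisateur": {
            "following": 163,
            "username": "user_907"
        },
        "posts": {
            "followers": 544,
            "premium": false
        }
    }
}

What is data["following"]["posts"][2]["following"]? 422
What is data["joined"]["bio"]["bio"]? "Designer"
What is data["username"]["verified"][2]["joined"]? 2023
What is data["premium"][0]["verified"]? False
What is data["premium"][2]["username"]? "user_490"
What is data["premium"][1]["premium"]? True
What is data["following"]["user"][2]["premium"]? False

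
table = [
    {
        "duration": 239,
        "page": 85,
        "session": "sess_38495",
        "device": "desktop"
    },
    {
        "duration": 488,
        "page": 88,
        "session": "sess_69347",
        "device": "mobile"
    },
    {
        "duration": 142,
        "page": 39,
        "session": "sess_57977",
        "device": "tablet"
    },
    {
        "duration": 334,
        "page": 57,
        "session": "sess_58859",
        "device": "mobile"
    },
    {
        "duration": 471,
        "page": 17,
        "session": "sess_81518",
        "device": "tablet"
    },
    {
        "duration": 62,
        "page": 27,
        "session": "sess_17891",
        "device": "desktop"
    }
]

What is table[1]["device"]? "mobile"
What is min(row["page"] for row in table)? 17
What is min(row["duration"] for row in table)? 62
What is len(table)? 6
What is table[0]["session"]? "sess_38495"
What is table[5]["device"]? "desktop"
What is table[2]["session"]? "sess_57977"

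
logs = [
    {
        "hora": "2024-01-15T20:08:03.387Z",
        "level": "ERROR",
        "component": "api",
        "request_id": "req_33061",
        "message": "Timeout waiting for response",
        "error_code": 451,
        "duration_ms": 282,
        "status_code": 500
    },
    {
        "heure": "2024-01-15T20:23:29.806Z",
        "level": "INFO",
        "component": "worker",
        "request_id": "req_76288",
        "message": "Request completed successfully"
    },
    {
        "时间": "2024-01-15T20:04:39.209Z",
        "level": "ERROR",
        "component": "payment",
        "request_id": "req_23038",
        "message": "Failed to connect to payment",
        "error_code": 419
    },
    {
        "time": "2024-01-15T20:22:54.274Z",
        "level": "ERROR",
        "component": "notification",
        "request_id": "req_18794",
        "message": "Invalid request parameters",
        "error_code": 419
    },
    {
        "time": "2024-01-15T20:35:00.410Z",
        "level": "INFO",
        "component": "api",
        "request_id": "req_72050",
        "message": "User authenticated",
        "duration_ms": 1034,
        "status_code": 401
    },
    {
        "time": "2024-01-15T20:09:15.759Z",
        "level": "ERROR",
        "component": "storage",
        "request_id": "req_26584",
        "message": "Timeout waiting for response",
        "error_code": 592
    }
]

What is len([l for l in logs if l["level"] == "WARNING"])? 0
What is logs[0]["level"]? "ERROR"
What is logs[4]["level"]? "INFO"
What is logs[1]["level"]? "INFO"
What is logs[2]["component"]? "payment"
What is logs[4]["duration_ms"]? 1034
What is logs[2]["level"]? "ERROR"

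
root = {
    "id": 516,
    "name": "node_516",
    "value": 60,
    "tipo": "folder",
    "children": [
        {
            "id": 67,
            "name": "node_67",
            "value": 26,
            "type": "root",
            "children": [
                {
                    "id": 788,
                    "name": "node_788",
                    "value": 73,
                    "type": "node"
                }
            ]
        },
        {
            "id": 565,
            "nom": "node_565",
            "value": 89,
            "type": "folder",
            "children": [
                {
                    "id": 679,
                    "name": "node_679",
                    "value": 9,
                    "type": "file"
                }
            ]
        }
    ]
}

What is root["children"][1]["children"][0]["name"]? "node_679"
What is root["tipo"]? "folder"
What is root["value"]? 60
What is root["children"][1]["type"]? "folder"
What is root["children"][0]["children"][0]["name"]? "node_788"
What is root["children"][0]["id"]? 67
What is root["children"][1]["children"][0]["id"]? 679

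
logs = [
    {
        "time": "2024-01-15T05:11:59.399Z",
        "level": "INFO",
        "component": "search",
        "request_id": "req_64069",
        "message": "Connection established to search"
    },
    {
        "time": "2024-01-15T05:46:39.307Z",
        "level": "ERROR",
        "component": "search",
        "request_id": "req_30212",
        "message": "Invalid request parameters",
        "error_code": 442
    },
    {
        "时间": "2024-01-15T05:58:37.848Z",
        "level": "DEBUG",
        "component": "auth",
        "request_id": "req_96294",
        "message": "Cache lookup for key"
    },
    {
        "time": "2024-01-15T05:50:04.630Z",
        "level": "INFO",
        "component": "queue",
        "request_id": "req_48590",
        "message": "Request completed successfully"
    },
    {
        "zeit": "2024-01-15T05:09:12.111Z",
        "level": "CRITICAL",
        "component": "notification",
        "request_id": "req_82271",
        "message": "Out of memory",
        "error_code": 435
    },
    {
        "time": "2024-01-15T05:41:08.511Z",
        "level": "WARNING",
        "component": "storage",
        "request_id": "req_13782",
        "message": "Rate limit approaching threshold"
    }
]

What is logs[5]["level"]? "WARNING"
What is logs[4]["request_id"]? "req_82271"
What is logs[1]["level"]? "ERROR"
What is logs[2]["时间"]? "2024-01-15T05:58:37.848Z"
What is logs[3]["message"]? "Request completed successfully"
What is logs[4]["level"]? "CRITICAL"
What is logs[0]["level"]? "INFO"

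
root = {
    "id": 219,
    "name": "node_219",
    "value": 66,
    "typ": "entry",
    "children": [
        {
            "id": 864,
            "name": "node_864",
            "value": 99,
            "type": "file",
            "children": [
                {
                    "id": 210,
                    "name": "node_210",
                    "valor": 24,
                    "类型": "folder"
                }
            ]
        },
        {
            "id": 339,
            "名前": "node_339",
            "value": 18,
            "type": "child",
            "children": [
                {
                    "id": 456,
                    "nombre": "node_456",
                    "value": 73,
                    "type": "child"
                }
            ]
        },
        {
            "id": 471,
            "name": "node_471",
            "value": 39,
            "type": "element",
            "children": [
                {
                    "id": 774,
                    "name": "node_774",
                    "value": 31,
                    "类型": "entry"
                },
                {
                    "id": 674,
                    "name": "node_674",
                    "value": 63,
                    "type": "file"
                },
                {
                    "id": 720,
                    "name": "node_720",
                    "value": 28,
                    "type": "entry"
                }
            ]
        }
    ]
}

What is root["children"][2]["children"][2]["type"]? "entry"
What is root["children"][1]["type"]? "child"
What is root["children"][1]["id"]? 339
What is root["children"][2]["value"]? 39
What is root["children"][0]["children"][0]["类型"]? "folder"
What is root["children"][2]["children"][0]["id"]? 774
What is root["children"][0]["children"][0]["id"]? 210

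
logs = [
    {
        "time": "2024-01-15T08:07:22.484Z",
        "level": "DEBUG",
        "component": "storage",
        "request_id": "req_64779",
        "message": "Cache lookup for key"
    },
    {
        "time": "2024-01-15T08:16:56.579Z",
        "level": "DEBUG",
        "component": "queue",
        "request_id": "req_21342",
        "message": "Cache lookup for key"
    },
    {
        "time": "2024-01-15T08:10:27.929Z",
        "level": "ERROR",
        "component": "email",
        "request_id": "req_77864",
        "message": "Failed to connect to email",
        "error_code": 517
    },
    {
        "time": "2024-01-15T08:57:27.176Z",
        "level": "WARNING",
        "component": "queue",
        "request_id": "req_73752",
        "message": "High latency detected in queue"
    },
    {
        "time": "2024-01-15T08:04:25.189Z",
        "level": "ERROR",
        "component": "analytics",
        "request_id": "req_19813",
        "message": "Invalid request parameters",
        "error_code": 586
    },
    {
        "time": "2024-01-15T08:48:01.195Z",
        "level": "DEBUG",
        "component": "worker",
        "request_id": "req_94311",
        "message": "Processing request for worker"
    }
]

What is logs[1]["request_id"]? "req_21342"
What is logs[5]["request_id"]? "req_94311"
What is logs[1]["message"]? "Cache lookup for key"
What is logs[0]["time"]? "2024-01-15T08:07:22.484Z"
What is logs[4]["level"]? "ERROR"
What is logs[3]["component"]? "queue"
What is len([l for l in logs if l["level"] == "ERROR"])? 2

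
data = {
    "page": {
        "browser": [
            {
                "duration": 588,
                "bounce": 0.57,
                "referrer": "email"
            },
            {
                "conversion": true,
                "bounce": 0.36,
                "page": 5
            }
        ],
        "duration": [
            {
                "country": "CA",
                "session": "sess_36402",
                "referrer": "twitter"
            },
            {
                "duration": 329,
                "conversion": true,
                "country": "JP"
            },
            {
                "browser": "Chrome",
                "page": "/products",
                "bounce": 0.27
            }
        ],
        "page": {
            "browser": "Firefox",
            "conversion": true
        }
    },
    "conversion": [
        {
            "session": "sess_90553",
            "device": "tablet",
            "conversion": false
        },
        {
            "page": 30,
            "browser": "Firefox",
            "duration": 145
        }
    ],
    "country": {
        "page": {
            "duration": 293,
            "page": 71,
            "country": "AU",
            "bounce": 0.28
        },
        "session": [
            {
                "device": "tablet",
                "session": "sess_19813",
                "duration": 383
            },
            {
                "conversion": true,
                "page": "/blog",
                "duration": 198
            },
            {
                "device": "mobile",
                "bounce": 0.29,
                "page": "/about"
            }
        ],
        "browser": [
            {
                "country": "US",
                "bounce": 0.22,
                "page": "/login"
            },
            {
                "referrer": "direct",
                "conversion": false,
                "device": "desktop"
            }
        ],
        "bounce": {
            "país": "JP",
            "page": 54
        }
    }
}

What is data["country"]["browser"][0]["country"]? "US"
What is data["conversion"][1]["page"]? 30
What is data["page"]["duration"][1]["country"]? "JP"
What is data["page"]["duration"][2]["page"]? "/products"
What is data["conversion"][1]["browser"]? "Firefox"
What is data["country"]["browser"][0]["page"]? "/login"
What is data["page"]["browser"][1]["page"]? 5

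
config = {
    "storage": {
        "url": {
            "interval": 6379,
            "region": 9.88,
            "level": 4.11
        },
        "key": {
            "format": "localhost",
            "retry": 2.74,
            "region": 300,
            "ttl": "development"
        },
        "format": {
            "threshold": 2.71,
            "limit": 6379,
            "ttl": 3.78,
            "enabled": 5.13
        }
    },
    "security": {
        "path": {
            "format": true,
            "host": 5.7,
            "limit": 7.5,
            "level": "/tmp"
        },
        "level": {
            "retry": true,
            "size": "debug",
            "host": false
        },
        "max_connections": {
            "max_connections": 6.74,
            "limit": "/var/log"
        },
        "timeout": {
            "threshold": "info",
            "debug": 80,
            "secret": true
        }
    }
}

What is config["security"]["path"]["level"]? "/tmp"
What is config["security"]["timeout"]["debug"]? 80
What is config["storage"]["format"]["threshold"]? 2.71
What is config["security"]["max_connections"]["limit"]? "/var/log"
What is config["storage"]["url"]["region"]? 9.88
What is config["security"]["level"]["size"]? "debug"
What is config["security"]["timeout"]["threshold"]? "info"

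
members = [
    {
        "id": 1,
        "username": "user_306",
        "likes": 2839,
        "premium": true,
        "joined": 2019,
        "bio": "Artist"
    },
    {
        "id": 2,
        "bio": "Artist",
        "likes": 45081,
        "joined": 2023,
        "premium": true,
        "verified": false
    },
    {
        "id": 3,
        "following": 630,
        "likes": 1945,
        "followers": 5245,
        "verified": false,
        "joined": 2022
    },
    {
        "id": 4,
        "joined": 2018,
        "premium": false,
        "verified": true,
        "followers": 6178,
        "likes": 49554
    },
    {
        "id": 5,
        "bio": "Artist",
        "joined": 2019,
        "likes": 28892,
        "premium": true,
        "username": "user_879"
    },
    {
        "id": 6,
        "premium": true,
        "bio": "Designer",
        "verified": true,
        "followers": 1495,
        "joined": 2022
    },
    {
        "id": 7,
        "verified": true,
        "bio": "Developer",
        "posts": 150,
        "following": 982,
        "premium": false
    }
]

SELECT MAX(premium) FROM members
True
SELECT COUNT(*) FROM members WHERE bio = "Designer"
1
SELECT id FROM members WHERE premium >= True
[1, 2, 5, 6]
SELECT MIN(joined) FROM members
2018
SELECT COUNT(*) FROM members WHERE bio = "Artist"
3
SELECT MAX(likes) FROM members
49554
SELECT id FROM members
[1, 2, 3, 4, 5, 6, 7]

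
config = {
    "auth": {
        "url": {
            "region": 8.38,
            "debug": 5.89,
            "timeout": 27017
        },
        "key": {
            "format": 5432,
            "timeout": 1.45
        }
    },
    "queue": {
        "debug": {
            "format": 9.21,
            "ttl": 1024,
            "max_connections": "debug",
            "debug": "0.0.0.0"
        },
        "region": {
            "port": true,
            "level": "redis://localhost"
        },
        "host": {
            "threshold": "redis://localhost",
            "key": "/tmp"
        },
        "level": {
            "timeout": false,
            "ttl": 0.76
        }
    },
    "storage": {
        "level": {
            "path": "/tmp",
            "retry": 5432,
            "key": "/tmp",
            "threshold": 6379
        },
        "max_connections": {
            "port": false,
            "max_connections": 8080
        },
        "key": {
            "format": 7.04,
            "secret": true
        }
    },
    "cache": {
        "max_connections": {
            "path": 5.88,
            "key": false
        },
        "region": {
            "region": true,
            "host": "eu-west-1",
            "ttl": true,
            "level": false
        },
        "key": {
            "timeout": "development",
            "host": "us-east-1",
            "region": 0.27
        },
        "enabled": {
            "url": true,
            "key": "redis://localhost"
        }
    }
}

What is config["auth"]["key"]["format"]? 5432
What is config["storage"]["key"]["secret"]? True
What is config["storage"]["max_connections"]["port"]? False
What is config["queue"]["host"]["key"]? "/tmp"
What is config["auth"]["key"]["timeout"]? 1.45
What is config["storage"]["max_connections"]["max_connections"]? 8080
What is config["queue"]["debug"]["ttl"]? 1024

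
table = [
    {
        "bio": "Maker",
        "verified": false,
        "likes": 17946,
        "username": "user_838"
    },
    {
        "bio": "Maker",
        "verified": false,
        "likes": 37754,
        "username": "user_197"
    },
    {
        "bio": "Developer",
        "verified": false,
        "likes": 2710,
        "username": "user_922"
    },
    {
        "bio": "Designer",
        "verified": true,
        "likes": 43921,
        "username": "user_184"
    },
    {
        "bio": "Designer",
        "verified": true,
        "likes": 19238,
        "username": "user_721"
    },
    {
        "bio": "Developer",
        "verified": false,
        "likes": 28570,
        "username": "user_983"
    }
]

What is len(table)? 6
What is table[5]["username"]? "user_983"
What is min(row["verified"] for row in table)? False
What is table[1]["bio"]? "Maker"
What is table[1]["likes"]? 37754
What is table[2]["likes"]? 2710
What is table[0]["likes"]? 17946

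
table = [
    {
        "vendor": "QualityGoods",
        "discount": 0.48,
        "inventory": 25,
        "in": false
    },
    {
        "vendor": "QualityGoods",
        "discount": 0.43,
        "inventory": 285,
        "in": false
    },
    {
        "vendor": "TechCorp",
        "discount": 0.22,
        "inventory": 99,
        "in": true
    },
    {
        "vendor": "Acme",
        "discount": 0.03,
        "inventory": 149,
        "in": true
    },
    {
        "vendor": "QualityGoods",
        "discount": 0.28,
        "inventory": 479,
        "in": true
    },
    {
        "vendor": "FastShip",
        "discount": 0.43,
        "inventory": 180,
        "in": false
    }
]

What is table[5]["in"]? False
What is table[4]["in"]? True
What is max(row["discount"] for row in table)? 0.48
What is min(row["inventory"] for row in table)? 25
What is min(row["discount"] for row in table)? 0.03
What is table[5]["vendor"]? "FastShip"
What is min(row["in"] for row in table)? False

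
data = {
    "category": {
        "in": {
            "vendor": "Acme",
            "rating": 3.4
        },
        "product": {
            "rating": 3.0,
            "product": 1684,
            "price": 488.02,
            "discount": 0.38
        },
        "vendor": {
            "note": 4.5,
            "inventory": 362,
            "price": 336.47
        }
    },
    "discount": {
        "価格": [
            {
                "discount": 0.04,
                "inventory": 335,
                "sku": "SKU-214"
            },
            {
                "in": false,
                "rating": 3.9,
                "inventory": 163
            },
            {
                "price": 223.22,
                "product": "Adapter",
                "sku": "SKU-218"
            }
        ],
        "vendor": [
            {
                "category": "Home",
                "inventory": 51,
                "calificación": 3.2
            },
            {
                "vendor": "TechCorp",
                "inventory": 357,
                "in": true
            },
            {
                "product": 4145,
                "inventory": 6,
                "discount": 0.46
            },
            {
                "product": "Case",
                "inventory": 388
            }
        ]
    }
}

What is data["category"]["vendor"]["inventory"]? 362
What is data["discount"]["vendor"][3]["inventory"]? 388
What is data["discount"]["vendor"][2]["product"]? 4145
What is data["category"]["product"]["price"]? 488.02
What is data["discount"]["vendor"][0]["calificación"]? 3.2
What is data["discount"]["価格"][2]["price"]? 223.22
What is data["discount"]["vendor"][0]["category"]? "Home"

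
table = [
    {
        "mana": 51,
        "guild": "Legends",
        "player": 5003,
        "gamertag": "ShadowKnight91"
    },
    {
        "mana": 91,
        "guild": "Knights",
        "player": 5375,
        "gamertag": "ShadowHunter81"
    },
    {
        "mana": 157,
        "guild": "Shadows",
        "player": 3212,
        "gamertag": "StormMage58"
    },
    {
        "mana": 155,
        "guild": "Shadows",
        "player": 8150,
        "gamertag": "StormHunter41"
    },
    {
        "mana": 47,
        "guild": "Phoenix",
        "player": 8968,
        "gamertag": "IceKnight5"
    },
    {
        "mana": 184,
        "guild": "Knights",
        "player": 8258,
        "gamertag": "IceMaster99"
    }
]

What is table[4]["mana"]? 47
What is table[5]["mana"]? 184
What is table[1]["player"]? 5375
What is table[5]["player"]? 8258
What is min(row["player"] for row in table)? 3212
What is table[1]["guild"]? "Knights"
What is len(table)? 6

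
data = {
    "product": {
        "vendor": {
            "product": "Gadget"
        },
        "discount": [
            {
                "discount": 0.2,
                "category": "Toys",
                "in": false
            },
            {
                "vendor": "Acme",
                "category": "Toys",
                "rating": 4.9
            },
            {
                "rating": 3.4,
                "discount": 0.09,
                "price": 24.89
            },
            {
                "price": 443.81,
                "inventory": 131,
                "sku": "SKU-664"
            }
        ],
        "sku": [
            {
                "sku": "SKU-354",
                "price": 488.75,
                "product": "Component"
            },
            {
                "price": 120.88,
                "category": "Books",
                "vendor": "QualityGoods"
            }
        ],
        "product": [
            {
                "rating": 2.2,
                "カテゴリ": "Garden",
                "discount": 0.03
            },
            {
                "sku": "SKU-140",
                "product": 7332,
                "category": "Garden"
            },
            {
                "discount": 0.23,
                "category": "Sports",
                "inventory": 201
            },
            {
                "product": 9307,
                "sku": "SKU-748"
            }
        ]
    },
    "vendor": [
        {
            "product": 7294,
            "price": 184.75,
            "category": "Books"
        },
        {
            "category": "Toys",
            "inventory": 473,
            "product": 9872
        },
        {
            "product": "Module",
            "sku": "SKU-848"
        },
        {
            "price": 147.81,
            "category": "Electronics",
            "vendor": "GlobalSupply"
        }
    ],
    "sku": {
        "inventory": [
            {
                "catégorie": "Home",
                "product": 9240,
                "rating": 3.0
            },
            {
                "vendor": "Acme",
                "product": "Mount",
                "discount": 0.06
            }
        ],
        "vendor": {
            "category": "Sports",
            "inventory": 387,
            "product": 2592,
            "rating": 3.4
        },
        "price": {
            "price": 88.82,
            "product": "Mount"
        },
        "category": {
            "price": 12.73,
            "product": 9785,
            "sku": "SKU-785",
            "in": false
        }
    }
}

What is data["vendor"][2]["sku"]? "SKU-848"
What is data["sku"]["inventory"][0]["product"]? 9240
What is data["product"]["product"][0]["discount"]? 0.03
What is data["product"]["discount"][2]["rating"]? 3.4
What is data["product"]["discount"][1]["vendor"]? "Acme"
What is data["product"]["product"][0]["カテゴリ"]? "Garden"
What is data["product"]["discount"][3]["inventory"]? 131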